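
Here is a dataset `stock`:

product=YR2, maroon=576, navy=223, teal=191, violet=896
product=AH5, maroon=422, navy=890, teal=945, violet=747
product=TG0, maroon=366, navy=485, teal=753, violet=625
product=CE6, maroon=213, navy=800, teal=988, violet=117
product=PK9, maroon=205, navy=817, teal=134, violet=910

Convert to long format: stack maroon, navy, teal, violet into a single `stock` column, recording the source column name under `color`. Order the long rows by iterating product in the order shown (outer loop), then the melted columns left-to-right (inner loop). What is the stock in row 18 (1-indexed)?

817

20 rows total (5 × 4). Row 18: index ⌊(18-1)/4⌋ = 4 into product → PK9; (18-1) mod 4 = 1 into the melted columns → navy.
So row 18 is (PK9, navy, 817); stock = 817.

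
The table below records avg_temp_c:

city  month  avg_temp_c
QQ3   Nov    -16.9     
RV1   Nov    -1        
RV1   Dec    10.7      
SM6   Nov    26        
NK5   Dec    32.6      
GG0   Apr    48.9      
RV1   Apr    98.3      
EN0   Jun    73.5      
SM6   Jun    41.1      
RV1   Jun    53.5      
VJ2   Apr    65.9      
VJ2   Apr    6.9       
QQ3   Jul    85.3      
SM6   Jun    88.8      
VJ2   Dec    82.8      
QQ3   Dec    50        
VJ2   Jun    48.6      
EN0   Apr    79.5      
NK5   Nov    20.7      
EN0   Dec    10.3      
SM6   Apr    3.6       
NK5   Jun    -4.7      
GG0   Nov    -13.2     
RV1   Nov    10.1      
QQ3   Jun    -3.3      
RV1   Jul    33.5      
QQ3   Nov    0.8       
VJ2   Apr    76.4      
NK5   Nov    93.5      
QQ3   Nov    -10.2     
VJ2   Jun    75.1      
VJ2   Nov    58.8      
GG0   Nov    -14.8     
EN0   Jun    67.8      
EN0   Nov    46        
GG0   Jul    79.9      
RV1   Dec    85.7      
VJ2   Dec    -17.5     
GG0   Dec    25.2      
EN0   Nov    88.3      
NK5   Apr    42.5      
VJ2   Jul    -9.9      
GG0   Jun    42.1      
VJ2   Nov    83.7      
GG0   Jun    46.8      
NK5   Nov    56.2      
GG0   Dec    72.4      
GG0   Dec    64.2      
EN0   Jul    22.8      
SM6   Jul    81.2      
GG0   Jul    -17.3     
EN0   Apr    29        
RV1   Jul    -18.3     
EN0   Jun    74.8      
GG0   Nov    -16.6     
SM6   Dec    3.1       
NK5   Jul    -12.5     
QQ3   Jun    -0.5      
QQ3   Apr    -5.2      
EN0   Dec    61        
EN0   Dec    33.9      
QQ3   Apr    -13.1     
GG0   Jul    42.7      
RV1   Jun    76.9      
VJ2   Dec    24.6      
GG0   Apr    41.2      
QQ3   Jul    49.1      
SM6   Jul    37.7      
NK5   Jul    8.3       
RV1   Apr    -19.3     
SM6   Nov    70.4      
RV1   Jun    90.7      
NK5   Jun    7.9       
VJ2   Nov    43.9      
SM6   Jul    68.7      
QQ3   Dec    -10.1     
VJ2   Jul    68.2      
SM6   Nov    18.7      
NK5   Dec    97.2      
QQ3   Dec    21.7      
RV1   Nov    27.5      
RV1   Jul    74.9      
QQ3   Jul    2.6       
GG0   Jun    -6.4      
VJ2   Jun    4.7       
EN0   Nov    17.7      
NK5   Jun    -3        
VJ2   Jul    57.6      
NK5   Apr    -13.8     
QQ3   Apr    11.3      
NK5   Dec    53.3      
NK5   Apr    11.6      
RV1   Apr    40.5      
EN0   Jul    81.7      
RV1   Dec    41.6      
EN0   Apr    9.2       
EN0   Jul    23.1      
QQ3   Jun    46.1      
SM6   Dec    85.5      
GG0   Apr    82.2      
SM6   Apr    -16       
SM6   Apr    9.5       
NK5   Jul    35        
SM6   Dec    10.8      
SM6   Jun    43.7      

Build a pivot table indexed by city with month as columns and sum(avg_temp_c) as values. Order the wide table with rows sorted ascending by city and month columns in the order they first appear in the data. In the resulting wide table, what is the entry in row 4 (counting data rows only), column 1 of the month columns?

With rows sorted ascending by city, row 4 is city=QQ3. month columns in first-appearance order: Nov, Dec, Apr, Jun, Jul; column 1 is Nov.
Long rows with city=QQ3, month=Nov: -16.9 + 0.8 + -10.2 = -26.3.

-26.3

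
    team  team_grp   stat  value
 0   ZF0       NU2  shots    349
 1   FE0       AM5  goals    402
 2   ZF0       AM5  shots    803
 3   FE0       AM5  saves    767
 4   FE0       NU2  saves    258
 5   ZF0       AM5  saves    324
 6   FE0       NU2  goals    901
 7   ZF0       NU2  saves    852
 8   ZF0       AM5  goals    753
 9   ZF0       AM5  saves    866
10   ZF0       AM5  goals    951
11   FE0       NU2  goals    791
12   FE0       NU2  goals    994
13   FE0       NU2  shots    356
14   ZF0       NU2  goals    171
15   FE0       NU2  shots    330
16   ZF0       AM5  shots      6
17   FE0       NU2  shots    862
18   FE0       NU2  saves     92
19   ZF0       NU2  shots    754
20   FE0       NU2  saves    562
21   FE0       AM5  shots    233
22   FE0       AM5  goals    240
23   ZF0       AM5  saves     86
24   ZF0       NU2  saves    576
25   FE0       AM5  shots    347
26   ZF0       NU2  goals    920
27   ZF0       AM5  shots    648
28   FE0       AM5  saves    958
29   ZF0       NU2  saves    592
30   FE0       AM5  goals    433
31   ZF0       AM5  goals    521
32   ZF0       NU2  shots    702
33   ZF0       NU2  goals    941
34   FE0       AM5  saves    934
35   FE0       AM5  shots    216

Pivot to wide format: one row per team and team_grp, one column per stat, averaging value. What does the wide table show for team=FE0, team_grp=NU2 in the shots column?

Rows with team=FE0, team_grp=NU2 and stat=shots: value values are 356, 330, 862.
(356 + 330 + 862) / 3 = 516.

516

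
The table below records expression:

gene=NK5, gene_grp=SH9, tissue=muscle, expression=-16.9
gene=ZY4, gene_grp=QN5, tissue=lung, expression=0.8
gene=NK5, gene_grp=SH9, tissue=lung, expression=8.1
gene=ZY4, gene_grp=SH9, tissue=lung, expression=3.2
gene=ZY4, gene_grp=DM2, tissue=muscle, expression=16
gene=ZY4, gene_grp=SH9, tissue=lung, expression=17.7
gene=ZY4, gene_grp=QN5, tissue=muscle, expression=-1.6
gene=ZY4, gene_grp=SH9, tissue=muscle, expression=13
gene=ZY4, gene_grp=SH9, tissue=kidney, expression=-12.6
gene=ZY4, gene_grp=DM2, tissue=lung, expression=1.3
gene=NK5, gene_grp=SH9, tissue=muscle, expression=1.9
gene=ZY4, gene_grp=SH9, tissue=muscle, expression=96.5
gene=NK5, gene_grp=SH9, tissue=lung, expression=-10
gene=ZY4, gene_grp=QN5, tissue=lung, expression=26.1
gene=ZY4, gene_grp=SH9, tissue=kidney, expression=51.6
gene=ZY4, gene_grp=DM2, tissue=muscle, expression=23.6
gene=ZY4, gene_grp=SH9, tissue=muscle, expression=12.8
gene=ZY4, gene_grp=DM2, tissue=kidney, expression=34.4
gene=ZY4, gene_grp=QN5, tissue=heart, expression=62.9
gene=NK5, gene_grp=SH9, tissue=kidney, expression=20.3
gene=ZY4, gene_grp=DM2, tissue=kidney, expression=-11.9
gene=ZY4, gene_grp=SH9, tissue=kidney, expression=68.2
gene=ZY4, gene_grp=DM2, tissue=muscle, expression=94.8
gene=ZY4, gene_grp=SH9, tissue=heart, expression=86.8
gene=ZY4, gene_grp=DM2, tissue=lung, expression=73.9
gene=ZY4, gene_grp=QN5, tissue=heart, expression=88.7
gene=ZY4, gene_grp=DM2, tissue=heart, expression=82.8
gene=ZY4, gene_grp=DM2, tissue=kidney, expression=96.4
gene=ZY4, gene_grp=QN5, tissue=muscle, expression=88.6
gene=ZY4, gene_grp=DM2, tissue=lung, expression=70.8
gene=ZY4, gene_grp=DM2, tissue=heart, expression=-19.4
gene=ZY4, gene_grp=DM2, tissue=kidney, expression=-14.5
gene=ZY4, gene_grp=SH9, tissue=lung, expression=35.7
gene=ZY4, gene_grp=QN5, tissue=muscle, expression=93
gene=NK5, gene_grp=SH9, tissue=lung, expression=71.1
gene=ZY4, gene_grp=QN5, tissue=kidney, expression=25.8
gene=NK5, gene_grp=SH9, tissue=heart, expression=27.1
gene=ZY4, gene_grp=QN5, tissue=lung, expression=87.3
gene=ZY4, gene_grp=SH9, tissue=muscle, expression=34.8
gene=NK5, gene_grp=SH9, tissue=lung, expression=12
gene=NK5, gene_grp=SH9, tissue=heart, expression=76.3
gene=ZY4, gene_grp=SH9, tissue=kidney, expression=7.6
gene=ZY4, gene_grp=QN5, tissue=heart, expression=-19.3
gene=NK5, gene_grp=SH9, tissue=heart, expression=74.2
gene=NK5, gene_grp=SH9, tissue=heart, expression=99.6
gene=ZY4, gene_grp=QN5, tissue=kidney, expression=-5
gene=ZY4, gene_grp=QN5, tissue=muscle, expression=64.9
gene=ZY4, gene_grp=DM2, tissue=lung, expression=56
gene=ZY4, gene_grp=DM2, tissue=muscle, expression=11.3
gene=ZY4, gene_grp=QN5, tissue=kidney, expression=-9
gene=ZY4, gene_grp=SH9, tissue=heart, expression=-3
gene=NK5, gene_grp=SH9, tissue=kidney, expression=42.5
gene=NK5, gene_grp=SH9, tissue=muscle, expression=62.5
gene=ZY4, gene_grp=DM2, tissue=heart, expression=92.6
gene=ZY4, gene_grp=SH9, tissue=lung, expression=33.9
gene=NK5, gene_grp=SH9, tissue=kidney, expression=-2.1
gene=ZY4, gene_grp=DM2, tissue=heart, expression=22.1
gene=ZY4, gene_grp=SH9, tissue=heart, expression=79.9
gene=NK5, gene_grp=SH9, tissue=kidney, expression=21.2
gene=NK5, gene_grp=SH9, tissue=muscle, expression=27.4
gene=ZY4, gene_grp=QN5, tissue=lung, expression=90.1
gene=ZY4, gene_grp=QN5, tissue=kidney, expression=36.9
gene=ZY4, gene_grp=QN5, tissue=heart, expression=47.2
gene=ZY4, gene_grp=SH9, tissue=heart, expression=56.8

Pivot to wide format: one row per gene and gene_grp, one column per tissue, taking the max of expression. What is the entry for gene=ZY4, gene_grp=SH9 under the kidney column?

68.2

Rows with gene=ZY4, gene_grp=SH9 and tissue=kidney: expression values are -12.6, 51.6, 68.2, 7.6.
max(-12.6, 51.6, 68.2, 7.6) = 68.2.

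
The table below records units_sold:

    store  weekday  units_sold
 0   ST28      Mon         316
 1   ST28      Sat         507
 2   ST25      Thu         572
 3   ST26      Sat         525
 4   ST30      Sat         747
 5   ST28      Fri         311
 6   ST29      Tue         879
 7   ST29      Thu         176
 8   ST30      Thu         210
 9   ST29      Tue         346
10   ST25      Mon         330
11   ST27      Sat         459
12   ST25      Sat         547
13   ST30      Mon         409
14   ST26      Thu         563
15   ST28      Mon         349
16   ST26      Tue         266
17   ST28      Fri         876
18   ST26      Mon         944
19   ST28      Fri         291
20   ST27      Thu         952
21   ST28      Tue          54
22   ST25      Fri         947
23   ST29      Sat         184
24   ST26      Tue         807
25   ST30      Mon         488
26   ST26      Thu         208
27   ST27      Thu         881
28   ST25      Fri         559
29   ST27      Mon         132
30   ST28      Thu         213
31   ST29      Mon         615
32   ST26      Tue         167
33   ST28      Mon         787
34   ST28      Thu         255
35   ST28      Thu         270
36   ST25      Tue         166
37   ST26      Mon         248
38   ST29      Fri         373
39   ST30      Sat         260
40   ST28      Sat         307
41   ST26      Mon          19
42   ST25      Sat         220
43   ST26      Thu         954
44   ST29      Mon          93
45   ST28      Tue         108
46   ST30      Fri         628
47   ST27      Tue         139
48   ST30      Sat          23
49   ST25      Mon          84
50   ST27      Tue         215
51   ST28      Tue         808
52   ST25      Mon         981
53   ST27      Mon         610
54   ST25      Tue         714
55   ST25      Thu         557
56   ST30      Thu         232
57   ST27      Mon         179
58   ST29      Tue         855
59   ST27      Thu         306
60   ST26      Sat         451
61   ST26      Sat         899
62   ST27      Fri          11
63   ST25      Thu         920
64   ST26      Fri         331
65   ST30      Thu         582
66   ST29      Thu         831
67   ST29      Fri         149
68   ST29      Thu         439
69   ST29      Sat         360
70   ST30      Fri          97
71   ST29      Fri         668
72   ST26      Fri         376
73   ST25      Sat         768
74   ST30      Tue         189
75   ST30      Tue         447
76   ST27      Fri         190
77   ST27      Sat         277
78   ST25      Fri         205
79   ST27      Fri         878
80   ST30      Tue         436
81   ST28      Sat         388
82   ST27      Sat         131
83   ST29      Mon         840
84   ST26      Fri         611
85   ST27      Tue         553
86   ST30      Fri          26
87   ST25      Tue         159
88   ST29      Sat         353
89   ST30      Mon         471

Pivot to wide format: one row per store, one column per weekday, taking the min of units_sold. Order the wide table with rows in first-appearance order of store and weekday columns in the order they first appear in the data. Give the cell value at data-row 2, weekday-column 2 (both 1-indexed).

With rows in first-appearance order of store, row 2 is store=ST25. weekday columns in first-appearance order: Mon, Sat, Thu, Fri, Tue; column 2 is Sat.
Long rows with store=ST25, weekday=Sat: min(547, 220, 768) = 220.

220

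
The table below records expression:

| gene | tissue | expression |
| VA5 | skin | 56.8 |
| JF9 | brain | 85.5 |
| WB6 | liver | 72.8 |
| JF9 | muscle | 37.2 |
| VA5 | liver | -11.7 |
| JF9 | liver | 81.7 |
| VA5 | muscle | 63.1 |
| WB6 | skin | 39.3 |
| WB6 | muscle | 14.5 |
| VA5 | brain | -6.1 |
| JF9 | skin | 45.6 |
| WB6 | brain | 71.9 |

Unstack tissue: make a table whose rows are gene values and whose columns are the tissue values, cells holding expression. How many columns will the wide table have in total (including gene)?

5

1 column for gene plus 4 distinct tissue values → 5 columns.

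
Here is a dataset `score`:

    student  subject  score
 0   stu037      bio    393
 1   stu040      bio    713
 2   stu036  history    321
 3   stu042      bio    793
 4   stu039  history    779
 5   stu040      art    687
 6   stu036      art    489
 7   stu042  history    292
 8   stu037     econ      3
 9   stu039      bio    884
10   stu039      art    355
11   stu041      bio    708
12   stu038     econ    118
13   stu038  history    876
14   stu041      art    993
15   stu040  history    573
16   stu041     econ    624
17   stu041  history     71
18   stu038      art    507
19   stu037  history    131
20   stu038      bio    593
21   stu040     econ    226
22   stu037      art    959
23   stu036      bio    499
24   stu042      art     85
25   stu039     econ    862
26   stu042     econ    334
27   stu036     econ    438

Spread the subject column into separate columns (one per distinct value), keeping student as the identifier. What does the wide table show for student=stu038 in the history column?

876

Wide layout: rows indexed by student, columns are the 4 distinct subject values (bio, history, art, econ).
Cell (student=stu038, subject=history) draws from the long row where student=stu038 and subject=history, which has score=876.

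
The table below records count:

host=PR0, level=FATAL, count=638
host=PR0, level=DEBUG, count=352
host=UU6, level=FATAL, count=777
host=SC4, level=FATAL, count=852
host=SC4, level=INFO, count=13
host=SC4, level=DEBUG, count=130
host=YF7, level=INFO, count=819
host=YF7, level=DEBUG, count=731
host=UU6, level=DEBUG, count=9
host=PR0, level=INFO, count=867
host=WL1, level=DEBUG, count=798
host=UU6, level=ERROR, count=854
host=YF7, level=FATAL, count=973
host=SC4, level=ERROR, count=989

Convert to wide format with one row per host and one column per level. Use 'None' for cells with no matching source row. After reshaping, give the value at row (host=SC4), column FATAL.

852

The long row with host=SC4, level=FATAL has count=852.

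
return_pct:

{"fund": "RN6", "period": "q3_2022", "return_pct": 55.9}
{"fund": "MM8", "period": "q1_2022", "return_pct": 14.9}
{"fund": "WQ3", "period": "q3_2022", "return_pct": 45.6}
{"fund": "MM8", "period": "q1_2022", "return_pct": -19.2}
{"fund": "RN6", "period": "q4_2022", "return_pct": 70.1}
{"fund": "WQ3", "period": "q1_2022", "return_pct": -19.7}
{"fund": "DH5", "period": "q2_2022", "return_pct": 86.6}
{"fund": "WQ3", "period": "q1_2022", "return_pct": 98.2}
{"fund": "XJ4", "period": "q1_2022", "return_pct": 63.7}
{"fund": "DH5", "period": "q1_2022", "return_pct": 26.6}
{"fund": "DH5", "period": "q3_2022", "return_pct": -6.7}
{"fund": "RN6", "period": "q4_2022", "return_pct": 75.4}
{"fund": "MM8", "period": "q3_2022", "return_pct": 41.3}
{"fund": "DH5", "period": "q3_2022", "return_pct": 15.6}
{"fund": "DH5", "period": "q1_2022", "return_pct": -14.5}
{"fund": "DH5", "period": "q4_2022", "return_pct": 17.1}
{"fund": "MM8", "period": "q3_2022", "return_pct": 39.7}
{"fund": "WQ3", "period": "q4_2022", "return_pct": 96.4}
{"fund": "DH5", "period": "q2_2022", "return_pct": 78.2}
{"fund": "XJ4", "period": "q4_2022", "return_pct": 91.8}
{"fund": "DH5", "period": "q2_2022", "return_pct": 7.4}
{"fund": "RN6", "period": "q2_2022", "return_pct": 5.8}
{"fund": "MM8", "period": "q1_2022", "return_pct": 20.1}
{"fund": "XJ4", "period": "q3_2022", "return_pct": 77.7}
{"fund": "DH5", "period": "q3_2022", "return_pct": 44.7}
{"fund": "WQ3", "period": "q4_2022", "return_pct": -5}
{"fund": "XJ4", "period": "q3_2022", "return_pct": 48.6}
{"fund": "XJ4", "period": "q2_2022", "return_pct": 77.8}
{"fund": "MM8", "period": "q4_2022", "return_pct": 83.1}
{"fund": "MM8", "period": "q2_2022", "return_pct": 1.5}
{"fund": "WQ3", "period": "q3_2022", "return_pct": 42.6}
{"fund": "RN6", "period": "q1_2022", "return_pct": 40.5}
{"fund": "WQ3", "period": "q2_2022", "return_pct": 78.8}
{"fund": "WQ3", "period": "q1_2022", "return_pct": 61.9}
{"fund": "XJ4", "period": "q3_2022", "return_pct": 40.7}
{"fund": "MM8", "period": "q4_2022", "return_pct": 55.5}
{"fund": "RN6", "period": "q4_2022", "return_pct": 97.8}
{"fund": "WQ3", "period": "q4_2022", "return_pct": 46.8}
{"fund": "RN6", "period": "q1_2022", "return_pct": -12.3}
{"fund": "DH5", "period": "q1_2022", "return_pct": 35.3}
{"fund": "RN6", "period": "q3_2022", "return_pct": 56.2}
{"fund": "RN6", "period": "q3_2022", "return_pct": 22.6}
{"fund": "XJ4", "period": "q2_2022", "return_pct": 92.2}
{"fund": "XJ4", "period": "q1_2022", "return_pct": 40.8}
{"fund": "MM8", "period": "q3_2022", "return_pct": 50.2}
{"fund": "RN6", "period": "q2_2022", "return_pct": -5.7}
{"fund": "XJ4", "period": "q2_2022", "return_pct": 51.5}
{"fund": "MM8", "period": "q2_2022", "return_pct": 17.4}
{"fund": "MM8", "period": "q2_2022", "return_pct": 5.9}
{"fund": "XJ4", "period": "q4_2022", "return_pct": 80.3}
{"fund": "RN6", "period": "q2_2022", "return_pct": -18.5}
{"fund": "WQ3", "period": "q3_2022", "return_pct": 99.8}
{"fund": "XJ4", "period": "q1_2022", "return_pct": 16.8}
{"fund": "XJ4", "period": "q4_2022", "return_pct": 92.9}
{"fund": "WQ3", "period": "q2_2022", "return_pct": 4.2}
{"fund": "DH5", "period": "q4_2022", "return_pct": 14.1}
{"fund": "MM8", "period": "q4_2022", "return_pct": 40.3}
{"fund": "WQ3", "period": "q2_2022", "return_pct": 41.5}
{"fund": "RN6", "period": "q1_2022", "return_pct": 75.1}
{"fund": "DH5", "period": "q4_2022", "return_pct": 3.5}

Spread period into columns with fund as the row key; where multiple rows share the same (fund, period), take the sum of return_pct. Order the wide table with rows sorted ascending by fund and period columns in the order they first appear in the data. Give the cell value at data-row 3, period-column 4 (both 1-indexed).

With rows sorted ascending by fund, row 3 is fund=RN6. period columns in first-appearance order: q3_2022, q1_2022, q4_2022, q2_2022; column 4 is q2_2022.
Long rows with fund=RN6, period=q2_2022: 5.8 + -5.7 + -18.5 = -18.4.

-18.4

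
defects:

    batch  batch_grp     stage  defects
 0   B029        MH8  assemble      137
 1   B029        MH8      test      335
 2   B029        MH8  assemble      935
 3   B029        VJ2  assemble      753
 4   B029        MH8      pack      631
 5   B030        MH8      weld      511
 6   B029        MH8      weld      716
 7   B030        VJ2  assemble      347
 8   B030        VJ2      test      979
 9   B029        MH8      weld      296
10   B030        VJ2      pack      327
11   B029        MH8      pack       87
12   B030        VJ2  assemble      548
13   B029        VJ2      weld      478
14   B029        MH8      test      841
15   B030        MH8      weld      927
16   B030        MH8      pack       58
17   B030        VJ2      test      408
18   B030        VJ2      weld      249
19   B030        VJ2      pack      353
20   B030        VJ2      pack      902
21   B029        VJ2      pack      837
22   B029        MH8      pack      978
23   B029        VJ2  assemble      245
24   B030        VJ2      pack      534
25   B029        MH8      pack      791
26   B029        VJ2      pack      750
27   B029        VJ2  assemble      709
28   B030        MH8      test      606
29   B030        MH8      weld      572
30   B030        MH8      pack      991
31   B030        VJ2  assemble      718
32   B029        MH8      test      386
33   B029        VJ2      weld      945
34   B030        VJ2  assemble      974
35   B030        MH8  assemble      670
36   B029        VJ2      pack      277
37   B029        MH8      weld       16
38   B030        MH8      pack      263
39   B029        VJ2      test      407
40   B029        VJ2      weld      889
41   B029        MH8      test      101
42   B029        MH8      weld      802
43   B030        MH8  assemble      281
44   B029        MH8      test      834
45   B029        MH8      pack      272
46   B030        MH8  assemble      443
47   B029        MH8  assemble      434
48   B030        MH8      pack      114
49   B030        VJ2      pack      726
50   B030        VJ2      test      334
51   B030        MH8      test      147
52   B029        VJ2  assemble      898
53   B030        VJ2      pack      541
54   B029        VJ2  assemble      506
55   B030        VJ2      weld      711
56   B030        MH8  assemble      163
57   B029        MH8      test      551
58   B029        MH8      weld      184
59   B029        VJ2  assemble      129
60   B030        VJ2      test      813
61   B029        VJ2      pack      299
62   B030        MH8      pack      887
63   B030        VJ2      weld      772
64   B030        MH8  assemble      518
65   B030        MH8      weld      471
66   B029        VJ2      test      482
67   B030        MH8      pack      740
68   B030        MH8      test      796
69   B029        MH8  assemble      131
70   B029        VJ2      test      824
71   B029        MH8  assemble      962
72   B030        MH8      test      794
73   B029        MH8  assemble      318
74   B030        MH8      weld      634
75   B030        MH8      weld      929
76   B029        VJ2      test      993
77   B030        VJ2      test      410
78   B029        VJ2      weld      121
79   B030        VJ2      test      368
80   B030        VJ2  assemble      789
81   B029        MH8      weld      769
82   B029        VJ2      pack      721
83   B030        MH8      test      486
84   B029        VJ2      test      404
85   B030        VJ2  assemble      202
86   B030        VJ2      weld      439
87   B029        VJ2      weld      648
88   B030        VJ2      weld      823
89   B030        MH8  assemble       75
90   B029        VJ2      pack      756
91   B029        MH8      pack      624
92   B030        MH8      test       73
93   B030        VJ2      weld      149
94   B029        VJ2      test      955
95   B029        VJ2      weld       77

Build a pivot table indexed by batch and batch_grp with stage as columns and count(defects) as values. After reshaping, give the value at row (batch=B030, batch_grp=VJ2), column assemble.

Rows with batch=B030, batch_grp=VJ2 and stage=assemble: defects values are 347, 548, 718, 974, 789, 202.
6 rows match — count = 6.

6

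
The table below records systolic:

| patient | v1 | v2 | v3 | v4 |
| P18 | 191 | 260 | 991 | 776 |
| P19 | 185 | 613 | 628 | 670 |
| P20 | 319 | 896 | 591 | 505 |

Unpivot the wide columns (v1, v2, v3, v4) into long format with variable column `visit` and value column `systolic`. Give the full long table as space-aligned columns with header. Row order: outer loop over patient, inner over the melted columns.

patient  visit  systolic
P18      v1     191     
P18      v2     260     
P18      v3     991     
P18      v4     776     
P19      v1     185     
P19      v2     613     
P19      v3     628     
P19      v4     670     
P20      v1     319     
P20      v2     896     
P20      v3     591     
P20      v4     505     

Each (patient, column) pair becomes one row: 3 × 4 = 12 rows.
For example, (P18, v1) → systolic=191.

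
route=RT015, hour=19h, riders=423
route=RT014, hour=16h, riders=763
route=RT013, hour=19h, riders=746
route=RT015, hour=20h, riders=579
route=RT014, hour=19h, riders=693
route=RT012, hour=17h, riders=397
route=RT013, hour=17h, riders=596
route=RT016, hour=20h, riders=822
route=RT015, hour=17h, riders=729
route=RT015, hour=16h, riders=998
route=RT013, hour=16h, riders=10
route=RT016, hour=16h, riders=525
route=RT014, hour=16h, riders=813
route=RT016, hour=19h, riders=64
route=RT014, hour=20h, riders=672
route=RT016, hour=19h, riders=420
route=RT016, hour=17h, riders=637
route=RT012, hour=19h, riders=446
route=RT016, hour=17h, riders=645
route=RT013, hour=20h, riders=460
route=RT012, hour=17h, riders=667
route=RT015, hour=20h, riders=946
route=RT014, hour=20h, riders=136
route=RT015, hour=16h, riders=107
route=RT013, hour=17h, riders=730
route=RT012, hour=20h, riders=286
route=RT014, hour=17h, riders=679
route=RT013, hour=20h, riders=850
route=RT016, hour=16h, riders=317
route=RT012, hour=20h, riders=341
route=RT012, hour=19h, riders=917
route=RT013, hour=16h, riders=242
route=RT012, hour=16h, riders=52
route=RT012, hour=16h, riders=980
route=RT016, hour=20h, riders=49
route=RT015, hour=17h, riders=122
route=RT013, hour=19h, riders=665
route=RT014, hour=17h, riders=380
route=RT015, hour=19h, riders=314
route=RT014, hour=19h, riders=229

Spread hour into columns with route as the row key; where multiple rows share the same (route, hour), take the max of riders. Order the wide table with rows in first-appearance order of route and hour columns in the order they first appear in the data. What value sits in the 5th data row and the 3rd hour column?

822

With rows in first-appearance order of route, row 5 is route=RT016. hour columns in first-appearance order: 19h, 16h, 20h, 17h; column 3 is 20h.
Long rows with route=RT016, hour=20h: max(822, 49) = 822.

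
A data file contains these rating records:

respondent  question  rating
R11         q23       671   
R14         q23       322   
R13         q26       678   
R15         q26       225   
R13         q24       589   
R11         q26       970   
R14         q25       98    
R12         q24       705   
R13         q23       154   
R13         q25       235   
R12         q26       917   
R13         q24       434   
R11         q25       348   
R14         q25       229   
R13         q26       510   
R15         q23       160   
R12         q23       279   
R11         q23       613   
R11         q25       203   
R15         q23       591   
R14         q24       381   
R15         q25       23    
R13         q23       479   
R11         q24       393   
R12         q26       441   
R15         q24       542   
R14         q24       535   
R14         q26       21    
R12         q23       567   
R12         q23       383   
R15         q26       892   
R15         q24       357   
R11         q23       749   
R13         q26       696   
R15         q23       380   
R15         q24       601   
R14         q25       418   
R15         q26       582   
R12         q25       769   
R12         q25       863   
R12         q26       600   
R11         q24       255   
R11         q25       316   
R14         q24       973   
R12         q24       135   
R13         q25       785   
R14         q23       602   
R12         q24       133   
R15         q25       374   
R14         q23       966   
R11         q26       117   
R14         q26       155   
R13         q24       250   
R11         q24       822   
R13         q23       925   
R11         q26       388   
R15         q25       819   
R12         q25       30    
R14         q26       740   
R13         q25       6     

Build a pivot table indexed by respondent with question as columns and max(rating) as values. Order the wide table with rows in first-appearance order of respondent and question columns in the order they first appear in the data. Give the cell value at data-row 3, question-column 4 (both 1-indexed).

785

With rows in first-appearance order of respondent, row 3 is respondent=R13. question columns in first-appearance order: q23, q26, q24, q25; column 4 is q25.
Long rows with respondent=R13, question=q25: max(235, 785, 6) = 785.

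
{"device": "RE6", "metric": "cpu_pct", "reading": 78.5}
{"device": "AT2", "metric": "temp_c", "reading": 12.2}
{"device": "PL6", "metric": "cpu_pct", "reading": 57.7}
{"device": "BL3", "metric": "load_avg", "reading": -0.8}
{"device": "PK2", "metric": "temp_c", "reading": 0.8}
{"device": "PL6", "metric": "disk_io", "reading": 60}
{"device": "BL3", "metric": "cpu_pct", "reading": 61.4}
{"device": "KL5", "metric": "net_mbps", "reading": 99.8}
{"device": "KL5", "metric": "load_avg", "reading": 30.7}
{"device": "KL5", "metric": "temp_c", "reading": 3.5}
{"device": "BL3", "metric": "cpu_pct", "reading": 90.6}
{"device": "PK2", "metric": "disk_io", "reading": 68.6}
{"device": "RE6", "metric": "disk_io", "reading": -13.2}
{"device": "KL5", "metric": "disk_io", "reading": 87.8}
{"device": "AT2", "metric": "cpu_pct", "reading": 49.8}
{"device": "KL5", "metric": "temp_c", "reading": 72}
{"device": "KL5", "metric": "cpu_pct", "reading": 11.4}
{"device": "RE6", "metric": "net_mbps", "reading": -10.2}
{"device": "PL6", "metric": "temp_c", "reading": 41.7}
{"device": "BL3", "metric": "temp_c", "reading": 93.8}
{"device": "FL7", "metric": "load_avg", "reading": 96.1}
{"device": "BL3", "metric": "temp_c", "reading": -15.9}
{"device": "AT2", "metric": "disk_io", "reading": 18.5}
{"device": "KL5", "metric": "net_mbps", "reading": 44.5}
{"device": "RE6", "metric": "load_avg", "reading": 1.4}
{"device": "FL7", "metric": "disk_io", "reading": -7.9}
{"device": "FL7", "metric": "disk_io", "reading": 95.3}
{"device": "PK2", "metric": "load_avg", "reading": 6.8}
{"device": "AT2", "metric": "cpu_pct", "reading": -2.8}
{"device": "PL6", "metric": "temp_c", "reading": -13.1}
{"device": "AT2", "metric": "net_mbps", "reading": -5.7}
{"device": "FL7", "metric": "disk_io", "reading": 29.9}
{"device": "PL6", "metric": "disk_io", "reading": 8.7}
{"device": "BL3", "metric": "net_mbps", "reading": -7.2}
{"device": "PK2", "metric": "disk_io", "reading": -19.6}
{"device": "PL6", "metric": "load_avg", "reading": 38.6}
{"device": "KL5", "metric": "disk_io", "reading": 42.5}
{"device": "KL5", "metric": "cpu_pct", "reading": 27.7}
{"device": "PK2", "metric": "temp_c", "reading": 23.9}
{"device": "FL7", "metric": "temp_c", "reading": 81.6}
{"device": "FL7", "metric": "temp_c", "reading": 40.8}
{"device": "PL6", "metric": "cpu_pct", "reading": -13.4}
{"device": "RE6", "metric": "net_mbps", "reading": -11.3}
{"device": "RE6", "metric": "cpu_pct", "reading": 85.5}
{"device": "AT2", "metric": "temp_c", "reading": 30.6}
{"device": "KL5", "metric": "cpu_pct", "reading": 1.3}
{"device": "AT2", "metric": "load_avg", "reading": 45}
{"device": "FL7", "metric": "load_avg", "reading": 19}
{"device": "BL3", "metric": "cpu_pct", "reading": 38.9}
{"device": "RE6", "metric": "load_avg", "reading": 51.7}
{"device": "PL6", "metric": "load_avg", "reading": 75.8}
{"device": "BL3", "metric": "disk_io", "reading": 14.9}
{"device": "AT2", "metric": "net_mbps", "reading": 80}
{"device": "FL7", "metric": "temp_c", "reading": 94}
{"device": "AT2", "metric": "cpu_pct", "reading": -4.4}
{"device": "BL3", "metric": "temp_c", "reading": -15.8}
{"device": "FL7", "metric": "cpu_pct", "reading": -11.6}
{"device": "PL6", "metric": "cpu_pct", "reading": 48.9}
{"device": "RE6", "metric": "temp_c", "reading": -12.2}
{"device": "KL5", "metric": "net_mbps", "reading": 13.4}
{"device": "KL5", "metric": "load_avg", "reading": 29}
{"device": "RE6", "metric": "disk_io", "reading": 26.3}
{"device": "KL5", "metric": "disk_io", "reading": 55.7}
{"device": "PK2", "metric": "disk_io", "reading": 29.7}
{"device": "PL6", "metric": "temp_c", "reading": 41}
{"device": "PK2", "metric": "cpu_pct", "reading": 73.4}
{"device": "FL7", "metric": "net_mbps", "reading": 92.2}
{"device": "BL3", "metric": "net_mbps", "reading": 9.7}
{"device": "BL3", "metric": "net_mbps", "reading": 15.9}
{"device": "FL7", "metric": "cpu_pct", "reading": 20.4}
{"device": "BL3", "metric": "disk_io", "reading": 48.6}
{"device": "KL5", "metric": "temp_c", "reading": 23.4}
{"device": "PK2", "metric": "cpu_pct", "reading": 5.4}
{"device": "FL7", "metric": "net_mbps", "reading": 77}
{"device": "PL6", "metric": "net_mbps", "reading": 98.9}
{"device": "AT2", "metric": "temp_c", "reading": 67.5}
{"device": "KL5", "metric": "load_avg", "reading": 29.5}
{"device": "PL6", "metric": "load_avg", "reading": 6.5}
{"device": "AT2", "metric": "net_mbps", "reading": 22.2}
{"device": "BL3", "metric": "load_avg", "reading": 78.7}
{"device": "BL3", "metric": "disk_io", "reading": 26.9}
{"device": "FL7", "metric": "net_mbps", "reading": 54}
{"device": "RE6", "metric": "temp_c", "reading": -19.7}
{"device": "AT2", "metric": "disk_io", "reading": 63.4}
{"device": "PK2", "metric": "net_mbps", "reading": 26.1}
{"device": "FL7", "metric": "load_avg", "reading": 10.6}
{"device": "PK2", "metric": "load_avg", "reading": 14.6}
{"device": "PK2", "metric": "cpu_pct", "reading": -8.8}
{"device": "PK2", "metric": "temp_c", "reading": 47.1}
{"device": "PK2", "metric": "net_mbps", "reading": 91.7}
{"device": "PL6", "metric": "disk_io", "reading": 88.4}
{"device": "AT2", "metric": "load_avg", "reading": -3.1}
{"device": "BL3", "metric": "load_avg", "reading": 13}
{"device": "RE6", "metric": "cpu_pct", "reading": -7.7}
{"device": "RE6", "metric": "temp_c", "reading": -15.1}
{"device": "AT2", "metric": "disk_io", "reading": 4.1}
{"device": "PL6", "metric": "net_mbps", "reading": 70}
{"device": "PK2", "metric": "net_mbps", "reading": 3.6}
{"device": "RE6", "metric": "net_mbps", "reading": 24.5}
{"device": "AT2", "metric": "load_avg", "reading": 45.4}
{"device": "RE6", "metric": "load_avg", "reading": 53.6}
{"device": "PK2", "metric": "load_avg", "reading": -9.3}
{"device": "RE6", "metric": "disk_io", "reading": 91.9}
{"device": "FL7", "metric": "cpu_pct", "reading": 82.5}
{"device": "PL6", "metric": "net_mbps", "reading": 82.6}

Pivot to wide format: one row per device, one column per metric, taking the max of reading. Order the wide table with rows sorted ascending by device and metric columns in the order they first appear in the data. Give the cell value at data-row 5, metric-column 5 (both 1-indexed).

91.7

With rows sorted ascending by device, row 5 is device=PK2. metric columns in first-appearance order: cpu_pct, temp_c, load_avg, disk_io, net_mbps; column 5 is net_mbps.
Long rows with device=PK2, metric=net_mbps: max(26.1, 91.7, 3.6) = 91.7.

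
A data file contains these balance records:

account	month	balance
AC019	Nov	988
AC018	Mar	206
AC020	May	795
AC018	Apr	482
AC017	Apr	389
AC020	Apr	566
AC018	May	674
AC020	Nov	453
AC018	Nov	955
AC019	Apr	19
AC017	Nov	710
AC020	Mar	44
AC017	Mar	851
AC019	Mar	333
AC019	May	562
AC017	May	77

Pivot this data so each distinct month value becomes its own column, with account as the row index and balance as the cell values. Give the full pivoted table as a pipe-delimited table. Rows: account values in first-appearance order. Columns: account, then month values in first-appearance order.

Columns: account plus the 4 distinct month values (Nov, Mar, May, Apr).
For example, row AC019 column Nov takes balance=988 from the long row (AC019, Nov).

| account | Nov | Mar | May | Apr |
| AC019 | 988 | 333 | 562 | 19 |
| AC018 | 955 | 206 | 674 | 482 |
| AC020 | 453 | 44 | 795 | 566 |
| AC017 | 710 | 851 | 77 | 389 |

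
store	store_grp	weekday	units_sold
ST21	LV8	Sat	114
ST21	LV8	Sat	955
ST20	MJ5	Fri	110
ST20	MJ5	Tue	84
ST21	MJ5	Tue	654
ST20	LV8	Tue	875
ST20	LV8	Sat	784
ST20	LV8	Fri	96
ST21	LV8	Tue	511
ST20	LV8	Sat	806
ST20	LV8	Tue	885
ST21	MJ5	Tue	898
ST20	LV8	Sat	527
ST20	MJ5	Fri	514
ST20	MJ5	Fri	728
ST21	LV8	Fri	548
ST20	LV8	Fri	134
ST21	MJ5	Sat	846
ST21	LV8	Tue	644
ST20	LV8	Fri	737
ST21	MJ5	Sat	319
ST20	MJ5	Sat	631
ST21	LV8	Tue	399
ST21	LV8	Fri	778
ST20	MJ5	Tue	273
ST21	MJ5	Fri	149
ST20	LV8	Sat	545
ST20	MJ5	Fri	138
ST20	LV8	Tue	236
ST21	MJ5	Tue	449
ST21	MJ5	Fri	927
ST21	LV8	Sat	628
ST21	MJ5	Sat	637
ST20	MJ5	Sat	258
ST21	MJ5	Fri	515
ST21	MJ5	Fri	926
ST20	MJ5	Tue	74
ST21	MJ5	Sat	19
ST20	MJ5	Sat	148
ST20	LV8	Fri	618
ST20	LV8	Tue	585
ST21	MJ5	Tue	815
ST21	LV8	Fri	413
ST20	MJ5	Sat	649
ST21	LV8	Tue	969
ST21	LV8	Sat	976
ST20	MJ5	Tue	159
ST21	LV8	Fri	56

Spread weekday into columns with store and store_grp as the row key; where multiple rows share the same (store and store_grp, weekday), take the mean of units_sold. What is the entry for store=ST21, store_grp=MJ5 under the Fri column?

629.25

Rows with store=ST21, store_grp=MJ5 and weekday=Fri: units_sold values are 149, 927, 515, 926.
(149 + 927 + 515 + 926) / 4 = 629.25.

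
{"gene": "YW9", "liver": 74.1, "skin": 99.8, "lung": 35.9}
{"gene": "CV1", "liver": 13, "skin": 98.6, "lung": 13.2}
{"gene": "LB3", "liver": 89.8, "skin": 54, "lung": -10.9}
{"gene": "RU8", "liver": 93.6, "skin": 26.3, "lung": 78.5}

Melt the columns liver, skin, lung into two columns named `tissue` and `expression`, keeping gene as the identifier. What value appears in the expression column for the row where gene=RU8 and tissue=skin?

26.3

Unpivoting turns each (gene, wide-column) pair into one long row.
The wide cell at row RU8, column skin holds 26.3, so the long row (RU8, skin) has expression=26.3.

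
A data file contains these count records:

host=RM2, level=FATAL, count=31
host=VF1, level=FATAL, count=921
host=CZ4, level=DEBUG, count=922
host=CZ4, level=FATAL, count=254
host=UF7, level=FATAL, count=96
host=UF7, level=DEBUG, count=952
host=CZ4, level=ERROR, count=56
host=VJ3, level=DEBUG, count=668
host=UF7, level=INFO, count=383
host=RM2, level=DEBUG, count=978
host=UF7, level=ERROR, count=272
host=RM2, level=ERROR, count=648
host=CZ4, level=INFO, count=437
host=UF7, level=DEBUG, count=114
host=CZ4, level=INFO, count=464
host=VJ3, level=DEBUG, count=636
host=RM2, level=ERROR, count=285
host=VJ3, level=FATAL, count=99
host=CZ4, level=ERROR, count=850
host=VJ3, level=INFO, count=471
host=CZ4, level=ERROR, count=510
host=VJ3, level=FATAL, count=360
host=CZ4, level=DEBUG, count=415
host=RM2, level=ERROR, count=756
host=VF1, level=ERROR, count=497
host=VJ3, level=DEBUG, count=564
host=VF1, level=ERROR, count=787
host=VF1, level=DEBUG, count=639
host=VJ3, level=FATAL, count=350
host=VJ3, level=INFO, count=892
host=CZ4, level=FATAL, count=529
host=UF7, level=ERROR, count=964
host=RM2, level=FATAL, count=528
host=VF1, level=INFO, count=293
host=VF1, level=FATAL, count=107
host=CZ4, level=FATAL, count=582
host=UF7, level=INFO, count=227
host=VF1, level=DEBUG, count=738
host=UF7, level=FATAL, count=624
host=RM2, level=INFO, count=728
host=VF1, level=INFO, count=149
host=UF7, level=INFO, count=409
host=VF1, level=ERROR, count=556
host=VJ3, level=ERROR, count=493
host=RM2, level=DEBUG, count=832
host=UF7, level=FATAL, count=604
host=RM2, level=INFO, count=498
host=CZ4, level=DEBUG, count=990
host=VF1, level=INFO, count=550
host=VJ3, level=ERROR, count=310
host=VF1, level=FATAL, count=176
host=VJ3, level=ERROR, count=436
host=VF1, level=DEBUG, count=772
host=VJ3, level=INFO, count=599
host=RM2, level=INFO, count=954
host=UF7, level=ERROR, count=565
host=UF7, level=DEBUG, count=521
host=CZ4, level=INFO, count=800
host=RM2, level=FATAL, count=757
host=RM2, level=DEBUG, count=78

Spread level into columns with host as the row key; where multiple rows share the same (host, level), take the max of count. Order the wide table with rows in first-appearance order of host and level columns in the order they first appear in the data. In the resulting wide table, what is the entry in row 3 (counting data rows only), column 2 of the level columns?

With rows in first-appearance order of host, row 3 is host=CZ4. level columns in first-appearance order: FATAL, DEBUG, ERROR, INFO; column 2 is DEBUG.
Long rows with host=CZ4, level=DEBUG: max(922, 415, 990) = 990.

990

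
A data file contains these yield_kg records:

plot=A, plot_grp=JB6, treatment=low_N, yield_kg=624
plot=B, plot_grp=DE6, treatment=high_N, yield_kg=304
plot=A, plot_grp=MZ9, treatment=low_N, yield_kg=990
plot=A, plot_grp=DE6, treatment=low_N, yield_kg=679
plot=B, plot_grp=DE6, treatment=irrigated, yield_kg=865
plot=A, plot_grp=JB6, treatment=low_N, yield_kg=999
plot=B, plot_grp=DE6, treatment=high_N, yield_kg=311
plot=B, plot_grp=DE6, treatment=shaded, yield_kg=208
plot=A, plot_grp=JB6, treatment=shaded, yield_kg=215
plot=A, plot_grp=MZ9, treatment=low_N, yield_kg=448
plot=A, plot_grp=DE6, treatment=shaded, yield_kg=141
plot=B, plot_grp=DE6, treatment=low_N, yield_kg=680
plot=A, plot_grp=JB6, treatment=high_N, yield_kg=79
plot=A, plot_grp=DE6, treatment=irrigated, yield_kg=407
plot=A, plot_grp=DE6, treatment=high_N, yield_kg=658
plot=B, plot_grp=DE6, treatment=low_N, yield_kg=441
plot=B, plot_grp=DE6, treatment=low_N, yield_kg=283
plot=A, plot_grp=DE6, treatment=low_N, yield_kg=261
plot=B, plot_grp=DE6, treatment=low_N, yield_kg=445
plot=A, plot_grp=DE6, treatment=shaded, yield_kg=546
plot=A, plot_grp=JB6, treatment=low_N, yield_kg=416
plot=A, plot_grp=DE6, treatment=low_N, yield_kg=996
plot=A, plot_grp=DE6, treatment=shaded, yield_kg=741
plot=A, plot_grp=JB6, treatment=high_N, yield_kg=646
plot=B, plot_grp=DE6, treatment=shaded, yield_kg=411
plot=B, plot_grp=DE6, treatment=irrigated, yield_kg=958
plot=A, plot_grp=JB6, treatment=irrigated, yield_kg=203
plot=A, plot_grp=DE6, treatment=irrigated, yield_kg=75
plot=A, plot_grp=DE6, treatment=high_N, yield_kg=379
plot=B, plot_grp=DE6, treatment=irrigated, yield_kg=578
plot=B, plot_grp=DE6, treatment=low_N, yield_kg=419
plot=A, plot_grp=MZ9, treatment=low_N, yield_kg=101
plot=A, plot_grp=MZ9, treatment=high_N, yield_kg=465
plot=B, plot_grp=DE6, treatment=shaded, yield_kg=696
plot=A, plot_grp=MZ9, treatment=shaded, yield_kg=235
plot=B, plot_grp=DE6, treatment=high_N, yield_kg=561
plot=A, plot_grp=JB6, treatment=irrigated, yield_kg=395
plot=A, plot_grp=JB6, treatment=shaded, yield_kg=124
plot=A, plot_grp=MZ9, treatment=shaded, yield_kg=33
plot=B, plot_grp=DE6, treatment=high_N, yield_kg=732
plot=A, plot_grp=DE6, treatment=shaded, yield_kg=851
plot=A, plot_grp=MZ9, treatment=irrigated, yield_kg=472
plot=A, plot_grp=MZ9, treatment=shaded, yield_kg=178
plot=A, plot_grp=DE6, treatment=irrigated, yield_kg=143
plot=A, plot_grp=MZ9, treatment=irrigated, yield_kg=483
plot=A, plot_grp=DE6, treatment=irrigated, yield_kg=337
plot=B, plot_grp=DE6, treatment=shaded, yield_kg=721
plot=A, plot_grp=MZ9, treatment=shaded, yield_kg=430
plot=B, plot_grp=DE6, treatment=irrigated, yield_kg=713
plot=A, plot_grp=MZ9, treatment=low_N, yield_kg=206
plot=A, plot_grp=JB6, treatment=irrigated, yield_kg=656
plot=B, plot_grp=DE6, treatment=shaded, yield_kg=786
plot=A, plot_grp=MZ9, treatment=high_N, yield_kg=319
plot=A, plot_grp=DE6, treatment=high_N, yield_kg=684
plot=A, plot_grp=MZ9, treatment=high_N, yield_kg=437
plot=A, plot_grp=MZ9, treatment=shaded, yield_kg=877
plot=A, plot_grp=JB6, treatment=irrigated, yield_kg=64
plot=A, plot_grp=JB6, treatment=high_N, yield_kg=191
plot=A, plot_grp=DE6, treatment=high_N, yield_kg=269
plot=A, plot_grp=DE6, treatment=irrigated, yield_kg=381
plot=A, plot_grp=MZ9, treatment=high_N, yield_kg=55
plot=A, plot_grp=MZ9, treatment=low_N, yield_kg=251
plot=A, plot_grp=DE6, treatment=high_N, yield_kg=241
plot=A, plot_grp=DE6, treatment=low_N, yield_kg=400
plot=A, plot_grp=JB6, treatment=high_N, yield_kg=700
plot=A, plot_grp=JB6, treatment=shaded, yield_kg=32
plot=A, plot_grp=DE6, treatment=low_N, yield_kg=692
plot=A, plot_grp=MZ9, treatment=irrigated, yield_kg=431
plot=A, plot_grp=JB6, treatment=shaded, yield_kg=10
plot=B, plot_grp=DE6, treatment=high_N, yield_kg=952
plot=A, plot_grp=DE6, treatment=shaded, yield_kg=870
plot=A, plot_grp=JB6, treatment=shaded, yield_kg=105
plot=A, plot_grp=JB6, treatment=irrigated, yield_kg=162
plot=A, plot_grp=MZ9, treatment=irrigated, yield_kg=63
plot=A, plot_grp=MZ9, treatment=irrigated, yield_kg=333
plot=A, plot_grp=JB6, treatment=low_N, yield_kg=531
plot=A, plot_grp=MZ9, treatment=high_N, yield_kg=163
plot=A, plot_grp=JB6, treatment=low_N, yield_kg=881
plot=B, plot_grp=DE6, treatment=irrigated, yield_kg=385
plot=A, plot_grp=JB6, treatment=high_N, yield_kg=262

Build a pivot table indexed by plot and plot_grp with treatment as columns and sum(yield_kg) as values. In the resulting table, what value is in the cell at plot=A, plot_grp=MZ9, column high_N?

1439

Rows with plot=A, plot_grp=MZ9 and treatment=high_N: yield_kg values are 465, 319, 437, 55, 163.
465 + 319 + 437 + 55 + 163 = 1439.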